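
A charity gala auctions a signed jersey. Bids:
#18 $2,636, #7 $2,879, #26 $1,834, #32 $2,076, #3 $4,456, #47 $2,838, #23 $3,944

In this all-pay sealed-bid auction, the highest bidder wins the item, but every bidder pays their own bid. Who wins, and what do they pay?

#3 pays $4,456

Rule: the highest bidder wins the item, but every bidder pays their own bid.
Bids in order: 4,456 (#3) > 3,944 (#23) > 2,879 (#7) > 2,838 (#47) > 2,636 (#18) > 2,076 (#32) > …
#3 is highest and takes the item; every bidder forfeits their bid.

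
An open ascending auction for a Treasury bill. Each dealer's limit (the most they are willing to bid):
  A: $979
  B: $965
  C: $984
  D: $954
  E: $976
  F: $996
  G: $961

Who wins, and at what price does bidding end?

Ascending (English) auction: the price rises until one bidder remains; the winner pays the price at which the last rival dropped out.
Limits in order: 996 (F) > 984 (C) > 979 (A) > 976 (E) > 965 (B) > 961 (G) > …
C is the last rival to drop out, at $984; F remains and wins at that price.

F wins at $984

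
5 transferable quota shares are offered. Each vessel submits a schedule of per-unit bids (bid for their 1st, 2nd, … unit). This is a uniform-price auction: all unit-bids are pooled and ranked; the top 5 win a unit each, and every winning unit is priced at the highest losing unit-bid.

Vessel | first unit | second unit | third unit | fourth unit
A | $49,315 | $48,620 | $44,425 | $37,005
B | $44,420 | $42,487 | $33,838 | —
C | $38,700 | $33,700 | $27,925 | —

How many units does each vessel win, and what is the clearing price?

Pooled unit-bids ranked (top 5): 49,315 (A-1), 48,620 (A-2), 44,425 (A-3), 44,420 (B-1), 42,487 (B-2)
Highest rejected unit-bid = $38,700.
Allocation: A 3, B 2.

A 3, B 2; clearing price $38,700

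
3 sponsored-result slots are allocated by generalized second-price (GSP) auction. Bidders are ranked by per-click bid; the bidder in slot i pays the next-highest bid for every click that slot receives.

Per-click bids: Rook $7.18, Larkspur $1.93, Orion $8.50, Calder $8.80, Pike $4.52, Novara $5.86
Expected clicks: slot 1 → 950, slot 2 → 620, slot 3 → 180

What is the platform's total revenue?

Per-click bids in order: $8.80 (Calder) > $8.50 (Orion) > $7.18 (Rook) > $5.86 (Novara) > …
Slot 1: Calder pays $8.50 × 950 = $8075.00
Slot 2: Orion pays $7.18 × 620 = $4451.60
Slot 3: Rook pays $5.86 × 180 = $1054.80
Total = $13581.40

Total revenue: $13581.40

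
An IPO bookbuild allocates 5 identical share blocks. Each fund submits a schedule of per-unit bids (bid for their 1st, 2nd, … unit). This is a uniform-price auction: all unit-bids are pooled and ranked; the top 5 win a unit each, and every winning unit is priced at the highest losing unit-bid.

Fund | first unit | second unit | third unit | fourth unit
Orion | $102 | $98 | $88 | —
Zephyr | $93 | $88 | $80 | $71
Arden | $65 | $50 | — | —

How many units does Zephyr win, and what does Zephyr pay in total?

Zephyr: 2 units, pays $160

Merging the schedules and taking the best 5: 102 (Orion-1), 98 (Orion-2), 93 (Zephyr-1), 88 (Orion-3), 88 (Zephyr-2)
First bid not allocated: $80.
Zephyr wins 2 unit(s) at $80 each.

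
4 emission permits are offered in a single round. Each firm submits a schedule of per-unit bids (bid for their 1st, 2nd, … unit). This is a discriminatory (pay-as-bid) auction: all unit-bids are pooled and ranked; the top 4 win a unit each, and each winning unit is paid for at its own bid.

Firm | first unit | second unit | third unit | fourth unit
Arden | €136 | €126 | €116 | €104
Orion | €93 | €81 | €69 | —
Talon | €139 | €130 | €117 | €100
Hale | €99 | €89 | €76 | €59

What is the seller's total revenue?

Pooled unit-bids ranked (top 4): 139 (Talon-1), 136 (Arden-1), 130 (Talon-2), 126 (Arden-2)
Next rejected bid: €117 (not a price — pay-as-bid).
Each winning unit pays its own bid.
Revenue = 139 + 136 + 130 + 126 = €531.

Total revenue: €531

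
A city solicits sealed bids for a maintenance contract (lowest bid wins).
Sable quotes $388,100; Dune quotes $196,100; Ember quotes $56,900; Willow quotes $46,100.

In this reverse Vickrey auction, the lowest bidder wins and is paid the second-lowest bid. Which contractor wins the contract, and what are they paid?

Sorting bids: 46,100 (Willow) < 56,900 (Ember) < 196,100 (Dune) < 388,100 (Sable)
Second-price: Willow is paid Ember's bid of $56,900.

Willow is paid $56,900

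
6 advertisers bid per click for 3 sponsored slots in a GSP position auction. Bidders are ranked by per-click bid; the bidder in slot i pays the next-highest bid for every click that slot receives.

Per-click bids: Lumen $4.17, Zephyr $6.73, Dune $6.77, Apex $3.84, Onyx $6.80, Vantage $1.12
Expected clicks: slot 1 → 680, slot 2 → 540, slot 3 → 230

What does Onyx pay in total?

Onyx pays $4603.60

Sorting advertisers: $6.80 (Onyx) > $6.77 (Dune) > $6.73 (Zephyr) > $4.17 (Lumen) > …
Onyx holds slot 1 → pays next bid $6.77 × 680 clicks = $4603.60.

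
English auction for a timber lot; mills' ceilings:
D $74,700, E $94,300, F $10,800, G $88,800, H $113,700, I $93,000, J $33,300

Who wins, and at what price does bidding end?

Limits in order: 113,700 (H) > 94,300 (E) > 93,000 (I) > 88,800 (G) > 74,700 (D) > 33,300 (J) > …
E is the last rival to drop out, at $94,300; H remains and wins at that price.

H wins at $94,300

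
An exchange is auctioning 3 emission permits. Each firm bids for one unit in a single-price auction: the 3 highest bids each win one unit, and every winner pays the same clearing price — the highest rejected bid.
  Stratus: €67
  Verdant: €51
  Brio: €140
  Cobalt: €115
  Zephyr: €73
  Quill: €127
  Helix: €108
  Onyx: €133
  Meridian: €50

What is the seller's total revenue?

Total revenue: €345

Sorting: 140 (Brio), 133 (Onyx), 127 (Quill), 115 (Cobalt), 108 (Helix), …
Winners (3 units): Brio, Onyx, Quill.
First losing bid is Cobalt's €115, which sets the uniform price.
Total revenue = 3 × €115 = €345.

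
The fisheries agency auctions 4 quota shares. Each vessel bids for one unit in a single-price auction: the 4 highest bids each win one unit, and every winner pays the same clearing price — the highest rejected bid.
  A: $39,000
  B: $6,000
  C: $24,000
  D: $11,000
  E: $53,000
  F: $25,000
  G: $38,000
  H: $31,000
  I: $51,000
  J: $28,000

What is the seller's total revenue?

Total revenue: $124,000

Bids ranked high→low: 53,000 (E), 51,000 (I), 39,000 (A), 38,000 (G), 31,000 (H), 28,000 (J), …
Winners (4 units): E, I, A, G.
Clearing price = highest rejected bid = $31,000.
Total revenue = 4 × $31,000 = $124,000.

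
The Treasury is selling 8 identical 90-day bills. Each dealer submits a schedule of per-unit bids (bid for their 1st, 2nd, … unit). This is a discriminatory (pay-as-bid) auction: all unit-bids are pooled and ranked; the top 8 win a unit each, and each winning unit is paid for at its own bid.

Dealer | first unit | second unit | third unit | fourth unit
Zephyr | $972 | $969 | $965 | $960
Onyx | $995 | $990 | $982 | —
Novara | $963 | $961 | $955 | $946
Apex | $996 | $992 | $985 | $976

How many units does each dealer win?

Merging the schedules and taking the best 8: 996 (Apex-1), 995 (Onyx-1), 992 (Apex-2), 990 (Onyx-2), 985 (Apex-3), 982 (Onyx-3), 976 (Apex-4), 972 (Zephyr-1)
Next rejected bid: $969 (not a price — pay-as-bid).
Allocation: Apex 4, Onyx 3, Zephyr 1.

Apex 4, Onyx 3, Zephyr 1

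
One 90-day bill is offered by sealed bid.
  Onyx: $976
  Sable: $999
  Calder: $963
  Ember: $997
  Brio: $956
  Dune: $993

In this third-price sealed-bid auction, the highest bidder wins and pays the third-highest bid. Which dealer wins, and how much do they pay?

Sable pays $993

Bids in order: 999 (Sable) > 997 (Ember) > 993 (Dune) > 976 (Onyx) > 963 (Calder) > 956 (Brio)
Sable is highest; pays the third-highest bid, $993.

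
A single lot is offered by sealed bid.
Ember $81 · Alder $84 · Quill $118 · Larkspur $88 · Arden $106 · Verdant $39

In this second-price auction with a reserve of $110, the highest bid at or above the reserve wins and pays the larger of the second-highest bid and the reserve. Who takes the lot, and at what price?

Quill pays $110

Second-price auction with a reserve of $110: the highest bid at or above the reserve wins and pays the larger of the second-highest bid and the reserve.
Sorting bids: 118 (Quill) > 106 (Arden) > 88 (Larkspur) > 84 (Alder) > 81 (Ember) > 39 (Verdant)
Quill has the top bid at or above the reserve ($118).
max(second-highest $106, reserve $110) = $110.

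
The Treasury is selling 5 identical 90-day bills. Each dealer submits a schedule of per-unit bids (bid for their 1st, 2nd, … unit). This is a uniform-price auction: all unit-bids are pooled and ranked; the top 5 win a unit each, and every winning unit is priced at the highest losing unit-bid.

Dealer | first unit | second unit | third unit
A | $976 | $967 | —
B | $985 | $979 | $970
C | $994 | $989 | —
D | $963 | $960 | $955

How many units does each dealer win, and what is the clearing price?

Merging the schedules and taking the best 5: 994 (C-1), 989 (C-2), 985 (B-1), 979 (B-2), 976 (A-1)
Highest rejected unit-bid = $970.
Allocation: A 1, B 2, C 2.

A 1, B 2, C 2; clearing price $970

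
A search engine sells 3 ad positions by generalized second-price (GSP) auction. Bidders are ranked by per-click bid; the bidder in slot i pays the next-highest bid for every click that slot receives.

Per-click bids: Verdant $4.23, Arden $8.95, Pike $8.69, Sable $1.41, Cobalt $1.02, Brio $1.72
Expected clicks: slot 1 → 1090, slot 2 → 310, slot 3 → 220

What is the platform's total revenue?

Per-click bids in order: $8.95 (Arden) > $8.69 (Pike) > $4.23 (Verdant) > $1.72 (Brio) > …
Slot 1: Arden pays $8.69 × 1090 = $9472.10
Slot 2: Pike pays $4.23 × 310 = $1311.30
Slot 3: Verdant pays $1.72 × 220 = $378.40
Total = $11161.80

Total revenue: $11161.80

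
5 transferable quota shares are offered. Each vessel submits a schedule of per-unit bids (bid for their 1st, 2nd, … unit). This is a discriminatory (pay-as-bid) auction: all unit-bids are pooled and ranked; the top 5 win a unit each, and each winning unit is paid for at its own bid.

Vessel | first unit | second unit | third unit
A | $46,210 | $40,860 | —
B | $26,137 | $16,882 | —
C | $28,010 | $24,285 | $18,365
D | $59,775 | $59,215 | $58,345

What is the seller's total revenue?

Merging the schedules and taking the best 5: 59,775 (D-1), 59,215 (D-2), 58,345 (D-3), 46,210 (A-1), 40,860 (A-2)
Next rejected bid: $28,010 (not a price — pay-as-bid).
Each winning unit pays its own bid.
Revenue = 59,775 + 59,215 + 58,345 + 46,210 + 40,860 = $264,405.

Total revenue: $264,405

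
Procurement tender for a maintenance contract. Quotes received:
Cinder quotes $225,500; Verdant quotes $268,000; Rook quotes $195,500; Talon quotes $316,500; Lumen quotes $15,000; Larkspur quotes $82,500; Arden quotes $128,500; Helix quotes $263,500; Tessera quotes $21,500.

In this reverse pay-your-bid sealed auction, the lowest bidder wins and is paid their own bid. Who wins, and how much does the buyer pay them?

Lumen is paid $15,000

Sorting bids: 15,000 (Lumen) < 21,500 (Tessera) < 82,500 (Larkspur) < 128,500 (Arden) < 195,500 (Rook) < 225,500 (Cinder) < …
Lumen has the lowest bid and is paid exactly that: $15,000.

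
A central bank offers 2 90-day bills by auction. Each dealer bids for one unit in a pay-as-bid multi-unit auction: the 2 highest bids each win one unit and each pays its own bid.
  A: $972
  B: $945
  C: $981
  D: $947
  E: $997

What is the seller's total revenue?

Total revenue: $1,978

Ordering the bids: 997 (E), 981 (C), 972 (A), 947 (D), …
Top 2: E, C.
Total revenue = 997 + 981 = $1,978.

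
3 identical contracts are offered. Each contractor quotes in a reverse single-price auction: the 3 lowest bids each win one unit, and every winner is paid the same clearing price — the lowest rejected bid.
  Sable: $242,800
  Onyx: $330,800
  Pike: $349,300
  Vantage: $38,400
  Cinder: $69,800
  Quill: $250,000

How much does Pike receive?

Pike is paid $0

Sorting: 38,400 (Vantage), 69,800 (Cinder), 242,800 (Sable), 250,000 (Quill), 330,800 (Onyx), …
Lowest 3: Vantage, Cinder, Sable.
First losing bid is Quill's $250,000, which sets the uniform price.
Pike does not win → is paid $0.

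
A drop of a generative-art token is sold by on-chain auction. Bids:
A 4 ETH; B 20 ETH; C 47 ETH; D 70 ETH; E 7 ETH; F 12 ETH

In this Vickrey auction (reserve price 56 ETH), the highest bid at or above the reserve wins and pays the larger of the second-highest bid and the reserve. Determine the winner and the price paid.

Bids in order: 70 (D) > 47 (C) > 20 (B) > 12 (F) > 7 (E) > 4 (A)
Highest eligible bid: D at 70 ETH.
max(second-highest 47 ETH, reserve 56 ETH) = 56 ETH.

D pays 56 ETH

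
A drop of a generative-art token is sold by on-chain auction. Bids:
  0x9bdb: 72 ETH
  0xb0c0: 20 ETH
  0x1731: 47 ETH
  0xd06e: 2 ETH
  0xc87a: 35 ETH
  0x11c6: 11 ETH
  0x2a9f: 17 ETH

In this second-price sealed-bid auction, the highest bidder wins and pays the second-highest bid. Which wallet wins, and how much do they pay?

0x9bdb pays 47 ETH

Rule: the highest bidder wins and pays the second-highest bid.
Bids ranked: 72 (0x9bdb) > 47 (0x1731) > 35 (0xc87a) > 20 (0xb0c0) > 17 (0x2a9f) > 11 (0x11c6) > …
0x9bdb wins with the highest bid; price is set by the runner-up at 47 ETH.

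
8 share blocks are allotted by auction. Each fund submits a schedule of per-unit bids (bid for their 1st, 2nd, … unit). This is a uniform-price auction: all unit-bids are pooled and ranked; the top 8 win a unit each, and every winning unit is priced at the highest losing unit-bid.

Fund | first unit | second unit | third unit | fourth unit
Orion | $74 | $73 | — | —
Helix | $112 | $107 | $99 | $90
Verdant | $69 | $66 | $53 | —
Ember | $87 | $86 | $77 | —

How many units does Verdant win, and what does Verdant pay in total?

Merging the schedules and taking the best 8: 112 (Helix-1), 107 (Helix-2), 99 (Helix-3), 90 (Helix-4), 87 (Ember-1), 86 (Ember-2), 77 (Ember-3), 74 (Orion-1)
Highest rejected unit-bid = $73.
Verdant wins 0 unit(s) at $73 each.

Verdant: 0 units, pays $0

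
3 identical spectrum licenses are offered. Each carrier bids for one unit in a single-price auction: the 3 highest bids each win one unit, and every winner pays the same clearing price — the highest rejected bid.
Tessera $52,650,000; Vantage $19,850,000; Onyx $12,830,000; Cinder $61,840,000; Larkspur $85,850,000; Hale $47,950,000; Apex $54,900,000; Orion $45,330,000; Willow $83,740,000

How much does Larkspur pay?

Larkspur pays $54,900,000

Sorting: 85,850,000 (Larkspur), 83,740,000 (Willow), 61,840,000 (Cinder), 54,900,000 (Apex), 52,650,000 (Tessera), …
The 3 highest are Larkspur, Willow, Cinder.
First losing bid is Apex's $54,900,000, which sets the uniform price.
Larkspur wins → pays $54,900,000.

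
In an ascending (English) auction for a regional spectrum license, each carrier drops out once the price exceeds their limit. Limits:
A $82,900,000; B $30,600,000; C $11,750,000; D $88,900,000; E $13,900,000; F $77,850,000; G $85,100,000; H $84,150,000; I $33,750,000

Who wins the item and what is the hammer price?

Ascending (English) auction: the price rises until one bidder remains; the winner pays the price at which the last rival dropped out.
Limits in order: 88,900,000 (D) > 85,100,000 (G) > 84,150,000 (H) > 82,900,000 (A) > 77,850,000 (F) > 33,750,000 (I) > …
Bidding ends when G exits at $85,100,000; D takes it.

D wins at $85,100,000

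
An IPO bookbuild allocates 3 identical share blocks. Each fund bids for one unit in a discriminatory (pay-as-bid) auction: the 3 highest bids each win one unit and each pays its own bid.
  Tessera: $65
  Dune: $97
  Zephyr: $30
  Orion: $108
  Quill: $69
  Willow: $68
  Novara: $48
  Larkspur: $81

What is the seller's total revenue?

Total revenue: $286

Sorting: 108 (Orion), 97 (Dune), 81 (Larkspur), 69 (Quill), 68 (Willow), …
Top 3: Orion, Dune, Larkspur.
Total revenue = 108 + 97 + 81 = $286.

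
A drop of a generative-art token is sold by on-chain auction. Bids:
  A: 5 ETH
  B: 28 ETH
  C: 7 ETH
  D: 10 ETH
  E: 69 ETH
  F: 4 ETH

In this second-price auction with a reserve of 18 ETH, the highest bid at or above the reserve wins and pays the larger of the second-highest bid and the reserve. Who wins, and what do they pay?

E pays 28 ETH

Bids in order: 69 (E) > 28 (B) > 10 (D) > 7 (C) > 5 (A) > 4 (F)
Highest eligible bid: E at 69 ETH.
max(second-highest 28 ETH, reserve 18 ETH) = 28 ETH; the reserve does not bind.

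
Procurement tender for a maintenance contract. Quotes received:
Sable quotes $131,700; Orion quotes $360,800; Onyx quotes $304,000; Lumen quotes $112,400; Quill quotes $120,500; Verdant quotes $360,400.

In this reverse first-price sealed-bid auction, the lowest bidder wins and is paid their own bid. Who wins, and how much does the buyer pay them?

Lumen is paid $112,400

Bids in order: 112,400 (Lumen) < 120,500 (Quill) < 131,700 (Sable) < 304,000 (Onyx) < 360,400 (Verdant) < 360,800 (Orion)
First-price: Lumen is paid what they bid, $112,400.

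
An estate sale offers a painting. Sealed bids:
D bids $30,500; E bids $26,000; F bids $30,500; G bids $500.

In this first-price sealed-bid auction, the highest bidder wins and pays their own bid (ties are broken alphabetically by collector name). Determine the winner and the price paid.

Rule: the highest bidder wins and pays their own bid.
Bids ranked: 30,500 (D) > 30,500 (F) > 26,000 (E) > 500 (G)
Tie at $30,500 → D wins by tie-break.
D is highest → pays own bid, $30,500.

D pays $30,500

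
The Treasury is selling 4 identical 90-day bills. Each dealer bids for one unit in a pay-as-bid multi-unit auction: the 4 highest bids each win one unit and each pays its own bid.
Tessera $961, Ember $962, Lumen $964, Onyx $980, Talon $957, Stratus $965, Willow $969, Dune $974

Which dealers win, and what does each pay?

Onyx $980, Dune $974, Willow $969, Stratus $965

Sorting: 980 (Onyx), 974 (Dune), 969 (Willow), 965 (Stratus), 964 (Lumen), 962 (Ember), …
Winners (4 units): Onyx, Dune, Willow, Stratus.
Each winner pays its own bid: Onyx $980, Dune $974, Willow $969, Stratus $965.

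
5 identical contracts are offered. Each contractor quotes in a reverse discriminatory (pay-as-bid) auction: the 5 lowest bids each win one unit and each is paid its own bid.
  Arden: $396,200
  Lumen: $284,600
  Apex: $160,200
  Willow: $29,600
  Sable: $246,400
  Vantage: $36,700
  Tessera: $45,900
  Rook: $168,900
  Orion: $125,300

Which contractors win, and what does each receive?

Ordering the bids: 29,600 (Willow), 36,700 (Vantage), 45,900 (Tessera), 125,300 (Orion), 160,200 (Apex), 168,900 (Rook), 246,400 (Sable), …
Winners (5 units): Willow, Vantage, Tessera, Orion, Apex.
Each winner is paid its own bid: Willow $29,600, Vantage $36,700, Tessera $45,900, Orion $125,300, Apex $160,200.

Willow $29,600, Vantage $36,700, Tessera $45,900, Orion $125,300, Apex $160,200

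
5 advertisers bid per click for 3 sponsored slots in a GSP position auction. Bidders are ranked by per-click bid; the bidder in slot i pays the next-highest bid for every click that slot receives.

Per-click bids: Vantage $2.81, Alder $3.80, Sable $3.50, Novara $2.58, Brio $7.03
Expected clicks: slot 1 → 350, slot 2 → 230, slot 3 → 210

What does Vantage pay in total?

Per-click bids in order: $7.03 (Brio) > $3.80 (Alder) > $3.50 (Sable) > $2.81 (Vantage) > …
Vantage ranks below slot 3 → no slot, pays nothing.

Vantage pays $0.00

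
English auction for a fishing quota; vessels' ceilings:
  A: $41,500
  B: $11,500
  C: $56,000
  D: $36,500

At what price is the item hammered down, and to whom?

Sorting limits: 56,000 (C) > 41,500 (A) > 36,500 (D) > 11,500 (B)
A is the last rival to drop out, at $41,500; C remains and wins at that price.

C wins at $41,500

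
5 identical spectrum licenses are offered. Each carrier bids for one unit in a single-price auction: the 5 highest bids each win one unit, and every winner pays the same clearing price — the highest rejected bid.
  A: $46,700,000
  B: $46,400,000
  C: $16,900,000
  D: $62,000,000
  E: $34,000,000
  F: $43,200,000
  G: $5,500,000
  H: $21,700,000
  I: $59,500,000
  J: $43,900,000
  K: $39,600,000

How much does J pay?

Sorting: 62,000,000 (D), 59,500,000 (I), 46,700,000 (A), 46,400,000 (B), 43,900,000 (J), 43,200,000 (F), 39,600,000 (K), …
The 5 highest are D, I, A, B, J.
First losing bid is F's $43,200,000, which sets the uniform price.
J wins → pays $43,200,000.

J pays $43,200,000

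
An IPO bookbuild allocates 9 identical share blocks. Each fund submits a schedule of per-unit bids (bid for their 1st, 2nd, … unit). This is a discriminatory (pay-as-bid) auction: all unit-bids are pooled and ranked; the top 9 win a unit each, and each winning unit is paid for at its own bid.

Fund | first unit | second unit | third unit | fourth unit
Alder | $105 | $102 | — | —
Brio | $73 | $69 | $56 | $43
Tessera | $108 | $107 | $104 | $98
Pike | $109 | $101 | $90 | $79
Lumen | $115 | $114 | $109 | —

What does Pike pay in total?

Pike pays $109

Merging the schedules and taking the best 9: 115 (Lumen-1), 114 (Lumen-2), 109 (Pike-1), 109 (Lumen-3), 108 (Tessera-1), 107 (Tessera-2), 105 (Alder-1), 104 (Tessera-3), 102 (Alder-2)
Next rejected bid: $101 (not a price — pay-as-bid).
Pike's winning unit-bids: 109 = $109.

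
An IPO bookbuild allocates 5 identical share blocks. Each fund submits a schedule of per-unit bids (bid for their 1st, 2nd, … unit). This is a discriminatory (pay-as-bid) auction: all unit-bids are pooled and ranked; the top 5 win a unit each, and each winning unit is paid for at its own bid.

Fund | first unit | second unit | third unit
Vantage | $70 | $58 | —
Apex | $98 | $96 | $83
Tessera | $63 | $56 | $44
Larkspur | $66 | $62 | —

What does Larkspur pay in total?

Larkspur pays $66

All unit-bids, highest first — top 5: 98 (Apex-1), 96 (Apex-2), 83 (Apex-3), 70 (Vantage-1), 66 (Larkspur-1)
Next rejected bid: $63 (not a price — pay-as-bid).
Larkspur's winning unit-bids: 66 = $66.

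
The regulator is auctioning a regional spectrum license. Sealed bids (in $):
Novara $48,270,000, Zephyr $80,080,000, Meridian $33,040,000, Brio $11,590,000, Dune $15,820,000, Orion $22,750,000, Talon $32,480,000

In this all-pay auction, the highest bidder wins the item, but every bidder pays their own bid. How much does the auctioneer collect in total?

Bids in order: 80,080,000 (Zephyr) > 48,270,000 (Novara) > 33,040,000 (Meridian) > 32,480,000 (Talon) > 22,750,000 (Orion) > 15,820,000 (Dune) > …
Zephyr wins with the top bid; all bids are sunk regardless.
Every bidder forfeits their bid regardless of winning.
Revenue = 48,270,000 + 80,080,000 + 33,040,000 + 11,590,000 + 15,820,000 + 22,750,000 + 32,480,000 = $244,030,000.

Total revenue: $244,030,000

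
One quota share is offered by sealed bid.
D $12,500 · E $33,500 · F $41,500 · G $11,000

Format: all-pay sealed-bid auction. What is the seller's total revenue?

Total revenue: $98,500

Sorting bids: 41,500 (F) > 33,500 (E) > 12,500 (D) > 11,000 (G)
F wins with the top bid; all bids are sunk regardless.
Every bidder forfeits their bid regardless of winning.
Revenue = 12,500 + 33,500 + 41,500 + 11,000 = $98,500.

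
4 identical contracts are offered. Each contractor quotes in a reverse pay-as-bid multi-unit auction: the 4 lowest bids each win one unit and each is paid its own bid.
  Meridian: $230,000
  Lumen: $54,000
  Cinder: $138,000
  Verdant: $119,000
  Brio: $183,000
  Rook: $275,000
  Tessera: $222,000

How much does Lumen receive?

Bids ranked low→high: 54,000 (Lumen), 119,000 (Verdant), 138,000 (Cinder), 183,000 (Brio), 222,000 (Tessera), 230,000 (Meridian), …
The 4 lowest are Lumen, Verdant, Cinder, Brio.
Lumen wins → own bid $54,000.

Lumen is paid $54,000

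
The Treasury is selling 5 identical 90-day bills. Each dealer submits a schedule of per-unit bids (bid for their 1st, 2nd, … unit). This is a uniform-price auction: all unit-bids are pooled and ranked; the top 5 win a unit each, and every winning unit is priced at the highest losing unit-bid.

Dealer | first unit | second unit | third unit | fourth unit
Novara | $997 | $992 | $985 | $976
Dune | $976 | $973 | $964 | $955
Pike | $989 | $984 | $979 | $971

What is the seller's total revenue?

All unit-bids, highest first — top 5: 997 (Novara-1), 992 (Novara-2), 989 (Pike-1), 985 (Novara-3), 984 (Pike-2)
The (k+1)-th unit-bid is $979.
Allocation: Novara 3, Pike 2. Every unit priced at $979.
Revenue = 5 × 979 = $4,895.

Total revenue: $4,895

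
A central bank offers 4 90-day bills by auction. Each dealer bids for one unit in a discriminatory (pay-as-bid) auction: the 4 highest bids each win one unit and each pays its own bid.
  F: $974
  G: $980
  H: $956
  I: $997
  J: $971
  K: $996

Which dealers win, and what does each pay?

Bids ranked high→low: 997 (I), 996 (K), 980 (G), 974 (F), 971 (J), 956 (H)
Top 4: I, K, G, F.
Each winner pays its own bid: I $997, K $996, G $980, F $974.

I $997, K $996, G $980, F $974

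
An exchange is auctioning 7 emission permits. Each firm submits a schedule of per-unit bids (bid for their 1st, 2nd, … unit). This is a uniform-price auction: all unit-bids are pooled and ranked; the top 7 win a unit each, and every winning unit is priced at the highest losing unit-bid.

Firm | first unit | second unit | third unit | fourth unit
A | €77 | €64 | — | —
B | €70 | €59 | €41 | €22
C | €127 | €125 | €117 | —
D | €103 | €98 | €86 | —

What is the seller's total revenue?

Merging the schedules and taking the best 7: 127 (C-1), 125 (C-2), 117 (C-3), 103 (D-1), 98 (D-2), 86 (D-3), 77 (A-1)
First bid not allocated: €70.
Allocation: A 1, C 3, D 3. Every unit priced at €70.
Revenue = 7 × 70 = €490.

Total revenue: €490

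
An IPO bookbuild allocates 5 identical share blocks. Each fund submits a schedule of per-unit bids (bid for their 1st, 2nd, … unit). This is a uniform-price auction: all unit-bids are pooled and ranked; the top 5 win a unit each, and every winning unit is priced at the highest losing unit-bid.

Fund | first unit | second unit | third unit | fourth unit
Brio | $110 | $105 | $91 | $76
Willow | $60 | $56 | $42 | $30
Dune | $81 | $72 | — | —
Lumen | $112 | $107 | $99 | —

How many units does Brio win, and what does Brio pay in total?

Brio: 2 units, pays $182

All unit-bids, highest first — top 5: 112 (Lumen-1), 110 (Brio-1), 107 (Lumen-2), 105 (Brio-2), 99 (Lumen-3)
The (k+1)-th unit-bid is $91.
Brio wins 2 unit(s) at $91 each.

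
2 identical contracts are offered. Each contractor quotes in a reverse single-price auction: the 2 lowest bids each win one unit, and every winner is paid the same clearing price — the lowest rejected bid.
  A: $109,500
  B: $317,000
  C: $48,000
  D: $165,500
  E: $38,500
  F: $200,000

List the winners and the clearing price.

E, C; each is paid $109,500

Ordering the bids: 38,500 (E), 48,000 (C), 109,500 (A), 165,500 (D), …
Lowest 2: E, C.
First losing bid is A's $109,500, which sets the uniform price.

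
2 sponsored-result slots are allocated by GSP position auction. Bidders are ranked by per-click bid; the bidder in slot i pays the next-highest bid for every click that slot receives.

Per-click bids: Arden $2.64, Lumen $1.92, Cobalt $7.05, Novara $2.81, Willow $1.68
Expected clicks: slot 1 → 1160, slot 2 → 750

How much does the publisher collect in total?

Per-click bids in order: $7.05 (Cobalt) > $2.81 (Novara) > $2.64 (Arden) > …
Slot 1: Cobalt pays $2.81 × 1160 = $3259.60
Slot 2: Novara pays $2.64 × 750 = $1980.00
Total = $5239.60

Total revenue: $5239.60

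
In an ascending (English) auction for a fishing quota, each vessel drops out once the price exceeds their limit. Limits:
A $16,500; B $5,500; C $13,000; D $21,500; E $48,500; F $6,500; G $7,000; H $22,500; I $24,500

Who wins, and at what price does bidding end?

Rule: the price rises until one bidder remains; the winner pays the price at which the last rival dropped out.
Limits in order: 48,500 (E) > 24,500 (I) > 22,500 (H) > 21,500 (D) > 16,500 (A) > 13,000 (C) > …
I is the last rival to drop out, at $24,500; E remains and wins at that price.

E wins at $24,500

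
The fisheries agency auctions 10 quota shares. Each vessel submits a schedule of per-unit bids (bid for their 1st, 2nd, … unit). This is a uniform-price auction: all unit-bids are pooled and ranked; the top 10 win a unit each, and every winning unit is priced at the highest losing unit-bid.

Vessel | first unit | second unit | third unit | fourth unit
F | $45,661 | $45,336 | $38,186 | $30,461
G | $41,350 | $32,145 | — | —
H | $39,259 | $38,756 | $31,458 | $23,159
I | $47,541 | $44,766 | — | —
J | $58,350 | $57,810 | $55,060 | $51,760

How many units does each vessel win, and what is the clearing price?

F 2, G 1, H 1, I 2, J 4; clearing price $38,756

Merging the schedules and taking the best 10: 58,350 (J-1), 57,810 (J-2), 55,060 (J-3), 51,760 (J-4), 47,541 (I-1), 45,661 (F-1), 45,336 (F-2), 44,766 (I-2), 41,350 (G-1), 39,259 (H-1)
Highest rejected unit-bid = $38,756.
Allocation: F 2, G 1, H 1, I 2, J 4.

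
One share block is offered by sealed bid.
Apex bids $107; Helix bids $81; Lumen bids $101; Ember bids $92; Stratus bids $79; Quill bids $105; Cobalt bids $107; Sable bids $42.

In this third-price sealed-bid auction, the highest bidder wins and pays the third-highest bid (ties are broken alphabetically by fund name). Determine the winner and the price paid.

Rule: the highest bidder wins and pays the third-highest bid.
Bids ranked: 107 (Apex) > 107 (Cobalt) > 105 (Quill) > 101 (Lumen) > 92 (Ember) > 81 (Helix) > …
Apex and Cobalt tie at $107; tie-break gives it to Apex.
Apex wins; payment is bid #3 in the ranking = $105.

Apex pays $105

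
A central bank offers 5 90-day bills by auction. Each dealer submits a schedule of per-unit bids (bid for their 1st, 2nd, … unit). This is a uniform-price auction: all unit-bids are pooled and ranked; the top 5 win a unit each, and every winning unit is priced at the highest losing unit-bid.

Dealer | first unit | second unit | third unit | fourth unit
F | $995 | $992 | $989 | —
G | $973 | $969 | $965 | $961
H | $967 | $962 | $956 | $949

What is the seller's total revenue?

Total revenue: $4,835

All unit-bids, highest first — top 5: 995 (F-1), 992 (F-2), 989 (F-3), 973 (G-1), 969 (G-2)
The (k+1)-th unit-bid is $967.
Allocation: F 3, G 2. Every unit priced at $967.
Revenue = 5 × 967 = $4,835.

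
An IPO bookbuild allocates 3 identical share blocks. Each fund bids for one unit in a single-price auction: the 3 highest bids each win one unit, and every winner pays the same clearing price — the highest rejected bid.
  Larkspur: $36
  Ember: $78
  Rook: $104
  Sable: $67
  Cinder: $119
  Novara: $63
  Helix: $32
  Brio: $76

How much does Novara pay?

Novara pays $0

Ordering the bids: 119 (Cinder), 104 (Rook), 78 (Ember), 76 (Brio), 67 (Sable), …
Winners (3 units): Cinder, Rook, Ember.
Highest unsuccessful bid: $76 → clearing price.
Novara does not win → pays $0.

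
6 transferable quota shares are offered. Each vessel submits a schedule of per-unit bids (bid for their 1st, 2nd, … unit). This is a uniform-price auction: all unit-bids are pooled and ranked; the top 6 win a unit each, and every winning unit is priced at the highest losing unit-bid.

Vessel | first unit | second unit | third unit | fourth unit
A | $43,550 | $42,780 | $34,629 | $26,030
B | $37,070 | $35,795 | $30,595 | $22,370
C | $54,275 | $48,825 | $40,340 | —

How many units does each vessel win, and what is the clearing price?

Merging the schedules and taking the best 6: 54,275 (C-1), 48,825 (C-2), 43,550 (A-1), 42,780 (A-2), 40,340 (C-3), 37,070 (B-1)
Highest rejected unit-bid = $35,795.
Allocation: A 2, B 1, C 3.

A 2, B 1, C 3; clearing price $35,795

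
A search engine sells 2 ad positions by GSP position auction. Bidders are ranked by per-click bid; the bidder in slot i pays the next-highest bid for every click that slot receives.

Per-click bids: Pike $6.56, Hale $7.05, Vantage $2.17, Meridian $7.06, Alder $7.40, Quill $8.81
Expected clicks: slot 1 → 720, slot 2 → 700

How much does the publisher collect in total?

Ranked by bid: $8.81 (Quill) > $7.40 (Alder) > $7.06 (Meridian) > …
Slot 1: Quill pays $7.40 × 720 = $5328.00
Slot 2: Alder pays $7.06 × 700 = $4942.00
Total = $10270.00

Total revenue: $10270.00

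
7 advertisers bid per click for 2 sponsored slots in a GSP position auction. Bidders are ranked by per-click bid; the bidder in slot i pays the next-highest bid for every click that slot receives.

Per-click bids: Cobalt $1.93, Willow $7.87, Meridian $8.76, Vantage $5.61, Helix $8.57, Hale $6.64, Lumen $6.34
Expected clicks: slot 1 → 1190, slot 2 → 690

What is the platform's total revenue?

Total revenue: $15628.60

Ranked by bid: $8.76 (Meridian) > $8.57 (Helix) > $7.87 (Willow) > …
Slot 1: Meridian pays $8.57 × 1190 = $10198.30
Slot 2: Helix pays $7.87 × 690 = $5430.30
Total = $15628.60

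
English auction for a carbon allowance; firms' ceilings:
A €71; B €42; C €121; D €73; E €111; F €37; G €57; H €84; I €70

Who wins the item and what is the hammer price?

Open ascending-bid auction: the price rises until one bidder remains; the winner pays the price at which the last rival dropped out.
Limits ranked: 121 (C) > 111 (E) > 84 (H) > 73 (D) > 71 (A) > 70 (I) > …
Bidding ends when E exits at €111; C takes it.

C wins at €111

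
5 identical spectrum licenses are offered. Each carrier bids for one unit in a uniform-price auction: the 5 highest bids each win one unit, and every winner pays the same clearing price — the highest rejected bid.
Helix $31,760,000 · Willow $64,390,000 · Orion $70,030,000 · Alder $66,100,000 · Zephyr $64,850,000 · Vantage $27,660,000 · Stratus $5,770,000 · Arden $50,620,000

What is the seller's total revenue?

Total revenue: $158,800,000

Sorting: 70,030,000 (Orion), 66,100,000 (Alder), 64,850,000 (Zephyr), 64,390,000 (Willow), 50,620,000 (Arden), 31,760,000 (Helix), 27,660,000 (Vantage), …
The 5 highest are Orion, Alder, Zephyr, Willow, Arden.
First losing bid is Helix's $31,760,000, which sets the uniform price.
Total revenue = 5 × $31,760,000 = $158,800,000.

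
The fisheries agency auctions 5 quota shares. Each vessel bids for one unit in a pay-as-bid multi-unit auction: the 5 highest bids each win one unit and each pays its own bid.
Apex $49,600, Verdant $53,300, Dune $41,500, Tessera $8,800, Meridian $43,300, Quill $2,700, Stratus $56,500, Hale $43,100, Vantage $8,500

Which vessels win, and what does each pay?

Stratus $56,500, Verdant $53,300, Apex $49,600, Meridian $43,300, Hale $43,100

Sorting: 56,500 (Stratus), 53,300 (Verdant), 49,600 (Apex), 43,300 (Meridian), 43,100 (Hale), 41,500 (Dune), 8,800 (Tessera), …
The 5 highest are Stratus, Verdant, Apex, Meridian, Hale.
Each winner pays its own bid: Stratus $56,500, Verdant $53,300, Apex $49,600, Meridian $43,300, Hale $43,100.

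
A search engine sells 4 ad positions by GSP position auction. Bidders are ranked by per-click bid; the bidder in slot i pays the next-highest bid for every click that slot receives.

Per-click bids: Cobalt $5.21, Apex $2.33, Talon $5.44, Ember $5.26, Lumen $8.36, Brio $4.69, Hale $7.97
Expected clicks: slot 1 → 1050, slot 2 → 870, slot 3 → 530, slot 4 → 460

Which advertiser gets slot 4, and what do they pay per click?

Per-click bids in order: $8.36 (Lumen) > $7.97 (Hale) > $5.44 (Talon) > $5.26 (Ember) > $5.21 (Cobalt) > …
Slot 4 goes to the fourth-ranked bidder, Ember, who pays the next bid down: $5.21/click.

Ember; $5.21 per click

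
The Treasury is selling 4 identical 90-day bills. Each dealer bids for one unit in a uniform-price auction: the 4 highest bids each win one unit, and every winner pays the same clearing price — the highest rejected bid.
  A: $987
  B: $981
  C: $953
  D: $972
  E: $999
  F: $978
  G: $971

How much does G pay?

G pays $0

Bids ranked high→low: 999 (E), 987 (A), 981 (B), 978 (F), 972 (D), 971 (G), …
Winners (4 units): E, A, B, F.
First losing bid is D's $972, which sets the uniform price.
G does not win → pays $0.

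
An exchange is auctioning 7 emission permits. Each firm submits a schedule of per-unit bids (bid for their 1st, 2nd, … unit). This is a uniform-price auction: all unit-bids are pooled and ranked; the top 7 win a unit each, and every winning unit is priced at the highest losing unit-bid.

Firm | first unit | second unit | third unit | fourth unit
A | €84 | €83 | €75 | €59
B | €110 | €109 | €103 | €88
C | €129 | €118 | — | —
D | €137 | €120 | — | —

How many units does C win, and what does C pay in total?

C: 2 units, pays €176

Pooled unit-bids ranked (top 7): 137 (D-1), 129 (C-1), 120 (D-2), 118 (C-2), 110 (B-1), 109 (B-2), 103 (B-3)
Highest rejected unit-bid = €88.
C wins 2 unit(s) at €88 each.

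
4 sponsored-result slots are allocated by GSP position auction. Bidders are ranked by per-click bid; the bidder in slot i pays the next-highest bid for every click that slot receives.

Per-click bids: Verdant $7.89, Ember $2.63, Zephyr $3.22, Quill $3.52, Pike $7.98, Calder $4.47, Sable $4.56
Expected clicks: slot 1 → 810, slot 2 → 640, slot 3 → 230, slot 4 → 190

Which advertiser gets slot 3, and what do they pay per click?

Sable; $4.47 per click

Sorting advertisers: $7.98 (Pike) > $7.89 (Verdant) > $4.56 (Sable) > $4.47 (Calder) > $3.52 (Quill) > …
Slot 3 goes to the third-ranked bidder, Sable, who pays the next bid down: $4.47/click.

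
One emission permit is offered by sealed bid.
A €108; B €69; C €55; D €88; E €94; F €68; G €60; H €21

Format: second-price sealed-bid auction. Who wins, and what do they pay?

Second-price sealed-bid auction: the highest bidder wins and pays the second-highest bid.
Sorting bids: 108 (A) > 94 (E) > 88 (D) > 69 (B) > 68 (F) > 60 (G) > …
A wins with the highest bid; price is set by the runner-up at €94.

A pays €94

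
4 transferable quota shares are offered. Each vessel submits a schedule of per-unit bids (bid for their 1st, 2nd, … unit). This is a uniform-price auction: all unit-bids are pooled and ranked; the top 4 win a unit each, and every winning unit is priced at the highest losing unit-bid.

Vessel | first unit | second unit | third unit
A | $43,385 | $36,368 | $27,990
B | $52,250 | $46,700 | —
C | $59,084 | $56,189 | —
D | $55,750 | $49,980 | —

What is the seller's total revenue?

Merging the schedules and taking the best 4: 59,084 (C-1), 56,189 (C-2), 55,750 (D-1), 52,250 (B-1)
The (k+1)-th unit-bid is $49,980.
Allocation: B 1, C 2, D 1. Every unit priced at $49,980.
Revenue = 4 × 49,980 = $199,920.

Total revenue: $199,920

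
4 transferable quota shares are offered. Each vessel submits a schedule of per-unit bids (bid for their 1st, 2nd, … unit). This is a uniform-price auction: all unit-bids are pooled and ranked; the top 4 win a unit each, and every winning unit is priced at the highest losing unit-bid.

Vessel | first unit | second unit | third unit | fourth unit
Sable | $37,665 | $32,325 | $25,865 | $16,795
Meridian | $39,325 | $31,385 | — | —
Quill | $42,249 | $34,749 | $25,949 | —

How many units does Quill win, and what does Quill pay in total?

Merging the schedules and taking the best 4: 42,249 (Quill-1), 39,325 (Meridian-1), 37,665 (Sable-1), 34,749 (Quill-2)
The (k+1)-th unit-bid is $32,325.
Quill wins 2 unit(s) at $32,325 each.

Quill: 2 units, pays $64,650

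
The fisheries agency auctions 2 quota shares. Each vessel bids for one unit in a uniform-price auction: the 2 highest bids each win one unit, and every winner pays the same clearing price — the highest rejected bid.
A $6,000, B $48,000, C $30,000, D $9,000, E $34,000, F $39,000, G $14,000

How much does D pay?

Ordering the bids: 48,000 (B), 39,000 (F), 34,000 (E), 30,000 (C), …
Top 2: B, F.
Clearing price = highest rejected bid = $34,000.
D does not win → pays $0.

D pays $0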